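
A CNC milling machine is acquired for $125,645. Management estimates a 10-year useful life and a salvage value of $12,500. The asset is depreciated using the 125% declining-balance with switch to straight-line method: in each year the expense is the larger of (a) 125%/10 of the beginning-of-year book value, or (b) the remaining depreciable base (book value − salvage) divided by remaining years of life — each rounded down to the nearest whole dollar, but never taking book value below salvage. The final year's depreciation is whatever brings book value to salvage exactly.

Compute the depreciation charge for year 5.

Depreciable base = $125,645 − $12,500 = $113,145.
Year 1: DB = ⌊$125,645 × 125%/10⌋ = $15,705; SL = ⌊$113,145/10⌋ = $11,314 → take DB $15,705. Book value $109,940.
Year 2: DB = ⌊$109,940 × 125%/10⌋ = $13,742; SL = ⌊$97,440/9⌋ = $10,826 → take DB $13,742. Book value $96,198.
Year 3: DB = ⌊$96,198 × 125%/10⌋ = $12,024; SL = ⌊$83,698/8⌋ = $10,462 → take DB $12,024. Book value $84,174.
Year 4: DB = ⌊$84,174 × 125%/10⌋ = $10,521; SL = ⌊$71,674/7⌋ = $10,239 → take DB $10,521. Book value $73,653.
Year 5: DB = ⌊$73,653 × 125%/10⌋ = $9,206; SL = ⌊$61,153/6⌋ = $10,192 → take SL $10,192. Book value $63,461.

$10,192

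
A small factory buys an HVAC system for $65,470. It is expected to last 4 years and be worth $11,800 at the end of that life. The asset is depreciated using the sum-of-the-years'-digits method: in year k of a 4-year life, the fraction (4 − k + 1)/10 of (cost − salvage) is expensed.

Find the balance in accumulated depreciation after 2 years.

$37,569

Depreciable base = $65,470 − $11,800 = $53,670.
Sum of the years' digits = 4+3+2+1 = 10.
Year 1: $53,670 × 4/10 = $21,468. Book value $44,002.
Year 2: $53,670 × 3/10 = $16,101. Book value $27,901.
Accumulated through year 2 = $65,470 − $27,901 = $37,569.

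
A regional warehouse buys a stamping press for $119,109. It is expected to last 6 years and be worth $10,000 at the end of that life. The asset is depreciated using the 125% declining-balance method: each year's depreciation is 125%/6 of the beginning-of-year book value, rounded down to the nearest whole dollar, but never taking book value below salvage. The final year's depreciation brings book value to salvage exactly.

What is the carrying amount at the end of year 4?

$46,787

Depreciable base = $119,109 − $10,000 = $109,109.
Year 1: ⌊$119,109 × 125%/6⌋ = $24,814. Book value $94,295.
Year 2: ⌊$94,295 × 125%/6⌋ = $19,644. Book value $74,651.
Year 3: ⌊$74,651 × 125%/6⌋ = $15,552. Book value $59,099.
Year 4: ⌊$59,099 × 125%/6⌋ = $12,312. Book value $46,787.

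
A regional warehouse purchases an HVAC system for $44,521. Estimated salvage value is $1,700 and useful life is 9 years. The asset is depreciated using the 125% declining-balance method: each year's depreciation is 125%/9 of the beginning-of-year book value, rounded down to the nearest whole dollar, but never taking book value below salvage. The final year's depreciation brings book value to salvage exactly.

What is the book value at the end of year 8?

$13,462

Depreciable base = $44,521 − $1,700 = $42,821.
Year 1: ⌊$44,521 × 125%/9⌋ = $6,183. Book value $38,338.
Year 2: ⌊$38,338 × 125%/9⌋ = $5,324. Book value $33,014.
Year 3: ⌊$33,014 × 125%/9⌋ = $4,585. Book value $28,429.
Year 4: ⌊$28,429 × 125%/9⌋ = $3,948. Book value $24,481.
Year 5: ⌊$24,481 × 125%/9⌋ = $3,400. Book value $21,081.
Year 6: ⌊$21,081 × 125%/9⌋ = $2,927. Book value $18,154.
Year 7: ⌊$18,154 × 125%/9⌋ = $2,521. Book value $15,633.
Year 8: ⌊$15,633 × 125%/9⌋ = $2,171. Book value $13,462.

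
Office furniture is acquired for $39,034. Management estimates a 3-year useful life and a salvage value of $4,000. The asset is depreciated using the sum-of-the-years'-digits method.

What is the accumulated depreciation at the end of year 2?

$29,195

Depreciable base = $39,034 − $4,000 = $35,034.
Sum of the years' digits = 3+2+1 = 6.
Year 1: $35,034 × 3/6 = $17,517. Book value $21,517.
Year 2: $35,034 × 2/6 = $11,678. Book value $9,839.
Accumulated through year 2 = $39,034 − $9,839 = $29,195.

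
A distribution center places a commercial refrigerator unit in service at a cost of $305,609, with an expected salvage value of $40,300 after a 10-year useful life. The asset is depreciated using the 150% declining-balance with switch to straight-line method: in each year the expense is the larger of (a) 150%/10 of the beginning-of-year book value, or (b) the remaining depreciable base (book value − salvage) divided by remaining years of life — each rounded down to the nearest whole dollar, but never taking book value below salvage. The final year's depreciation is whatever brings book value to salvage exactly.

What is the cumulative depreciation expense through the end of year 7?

Depreciable base = $305,609 − $40,300 = $265,309.
Year 1: DB = ⌊$305,609 × 150%/10⌋ = $45,841; SL = ⌊$265,309/10⌋ = $26,530 → take DB $45,841. Book value $259,768.
Year 2: DB = ⌊$259,768 × 150%/10⌋ = $38,965; SL = ⌊$219,468/9⌋ = $24,385 → take DB $38,965. Book value $220,803.
Year 3: DB = ⌊$220,803 × 150%/10⌋ = $33,120; SL = ⌊$180,503/8⌋ = $22,562 → take DB $33,120. Book value $187,683.
Year 4: DB = ⌊$187,683 × 150%/10⌋ = $28,152; SL = ⌊$147,383/7⌋ = $21,054 → take DB $28,152. Book value $159,531.
Year 5: DB = ⌊$159,531 × 150%/10⌋ = $23,929; SL = ⌊$119,231/6⌋ = $19,871 → take DB $23,929. Book value $135,602.
Year 6: DB = ⌊$135,602 × 150%/10⌋ = $20,340; SL = ⌊$95,302/5⌋ = $19,060 → take DB $20,340. Book value $115,262.
Year 7: DB = ⌊$115,262 × 150%/10⌋ = $17,289; SL = ⌊$74,962/4⌋ = $18,740 → take SL $18,740. Book value $96,522.
Accumulated through year 7 = $305,609 − $96,522 = $209,087.

$209,087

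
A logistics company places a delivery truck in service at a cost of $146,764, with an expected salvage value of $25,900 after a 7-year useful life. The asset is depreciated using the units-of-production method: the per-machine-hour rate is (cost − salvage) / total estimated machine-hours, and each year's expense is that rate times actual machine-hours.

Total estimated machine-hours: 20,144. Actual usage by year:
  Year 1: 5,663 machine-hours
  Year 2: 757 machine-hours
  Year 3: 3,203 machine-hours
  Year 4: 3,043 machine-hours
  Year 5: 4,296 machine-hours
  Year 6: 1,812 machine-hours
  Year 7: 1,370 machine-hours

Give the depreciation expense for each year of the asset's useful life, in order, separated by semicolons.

Depreciable base = $146,764 − $25,900 = $120,864.
Rate = $120,864 / 20,144 machine-hours = $6 per machine-hour.
Year 1: 5,663 × $6 = $33,978. Book value $112,786.
Year 2: 757 × $6 = $4,542. Book value $108,244.
Year 3: 3,203 × $6 = $19,218. Book value $89,026.
Year 4: 3,043 × $6 = $18,258. Book value $70,768.
Year 5: 4,296 × $6 = $25,776. Book value $44,992.
Year 6: 1,812 × $6 = $10,872. Book value $34,120.
Year 7: 1,370 × $6 = $8,220. Book value $25,900.

$33,978; $4,542; $19,218; $18,258; $25,776; $10,872; $8,220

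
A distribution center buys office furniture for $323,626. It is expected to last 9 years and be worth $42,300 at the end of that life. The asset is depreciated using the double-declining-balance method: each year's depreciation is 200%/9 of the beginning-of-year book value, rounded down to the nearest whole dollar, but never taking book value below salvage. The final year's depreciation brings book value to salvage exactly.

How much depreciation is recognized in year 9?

$1,041

Depreciable base = $323,626 − $42,300 = $281,326.
Year 1: ⌊$323,626 × 200%/9⌋ = $71,916. Book value $251,710.
Year 2: ⌊$251,710 × 200%/9⌋ = $55,935. Book value $195,775.
Year 3: ⌊$195,775 × 200%/9⌋ = $43,505. Book value $152,270.
Year 4: ⌊$152,270 × 200%/9⌋ = $33,837. Book value $118,433.
Year 5: ⌊$118,433 × 200%/9⌋ = $26,318. Book value $92,115.
Year 6: ⌊$92,115 × 200%/9⌋ = $20,470. Book value $71,645.
Year 7: ⌊$71,645 × 200%/9⌋ = $15,921. Book value $55,724.
Year 8: ⌊$55,724 × 200%/9⌋ = $12,383. Book value $43,341.
Year 9 (final): $43,341 − $42,300 = $1,041. Book value $42,300.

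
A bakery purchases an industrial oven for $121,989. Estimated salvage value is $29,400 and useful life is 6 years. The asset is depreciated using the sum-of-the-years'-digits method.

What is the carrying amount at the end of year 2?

$73,490

Depreciable base = $121,989 − $29,400 = $92,589.
Sum of the years' digits = 6+5+4+3+2+1 = 21.
Year 1: $92,589 × 6/21 = $26,454. Book value $95,535.
Year 2: $92,589 × 5/21 = $22,045. Book value $73,490.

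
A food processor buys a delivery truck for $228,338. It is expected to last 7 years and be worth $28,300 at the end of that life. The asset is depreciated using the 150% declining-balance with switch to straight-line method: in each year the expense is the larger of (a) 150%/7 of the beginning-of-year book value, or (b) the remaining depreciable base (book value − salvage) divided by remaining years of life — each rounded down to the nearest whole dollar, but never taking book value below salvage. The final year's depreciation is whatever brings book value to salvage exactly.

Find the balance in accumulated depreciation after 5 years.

Depreciable base = $228,338 − $28,300 = $200,038.
Year 1: DB = ⌊$228,338 × 150%/7⌋ = $48,929; SL = ⌊$200,038/7⌋ = $28,576 → take DB $48,929. Book value $179,409.
Year 2: DB = ⌊$179,409 × 150%/7⌋ = $38,444; SL = ⌊$151,109/6⌋ = $25,184 → take DB $38,444. Book value $140,965.
Year 3: DB = ⌊$140,965 × 150%/7⌋ = $30,206; SL = ⌊$112,665/5⌋ = $22,533 → take DB $30,206. Book value $110,759.
Year 4: DB = ⌊$110,759 × 150%/7⌋ = $23,734; SL = ⌊$82,459/4⌋ = $20,614 → take DB $23,734. Book value $87,025.
Year 5: DB = ⌊$87,025 × 150%/7⌋ = $18,648; SL = ⌊$58,725/3⌋ = $19,575 → take SL $19,575. Book value $67,450.
Accumulated through year 5 = $228,338 − $67,450 = $160,888.

$160,888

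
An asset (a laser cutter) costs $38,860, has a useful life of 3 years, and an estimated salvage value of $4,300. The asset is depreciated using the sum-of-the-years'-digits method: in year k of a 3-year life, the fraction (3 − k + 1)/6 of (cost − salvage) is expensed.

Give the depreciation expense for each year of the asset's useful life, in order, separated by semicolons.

$17,280; $11,520; $5,760

Depreciable base = $38,860 − $4,300 = $34,560.
Sum of the years' digits = 3+2+1 = 6.
Year 1: $34,560 × 3/6 = $17,280. Book value $21,580.
Year 2: $34,560 × 2/6 = $11,520. Book value $10,060.
Year 3: $34,560 × 1/6 = $5,760. Book value $4,300.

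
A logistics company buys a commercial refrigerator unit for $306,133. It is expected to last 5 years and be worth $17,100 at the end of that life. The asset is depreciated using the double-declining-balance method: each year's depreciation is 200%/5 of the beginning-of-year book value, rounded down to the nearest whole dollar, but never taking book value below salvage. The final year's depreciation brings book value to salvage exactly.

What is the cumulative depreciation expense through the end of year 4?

$266,458

Depreciable base = $306,133 − $17,100 = $289,033.
Year 1: ⌊$306,133 × 200%/5⌋ = $122,453. Book value $183,680.
Year 2: ⌊$183,680 × 200%/5⌋ = $73,472. Book value $110,208.
Year 3: ⌊$110,208 × 200%/5⌋ = $44,083. Book value $66,125.
Year 4: ⌊$66,125 × 200%/5⌋ = $26,450. Book value $39,675.
Accumulated through year 4 = $306,133 − $39,675 = $266,458.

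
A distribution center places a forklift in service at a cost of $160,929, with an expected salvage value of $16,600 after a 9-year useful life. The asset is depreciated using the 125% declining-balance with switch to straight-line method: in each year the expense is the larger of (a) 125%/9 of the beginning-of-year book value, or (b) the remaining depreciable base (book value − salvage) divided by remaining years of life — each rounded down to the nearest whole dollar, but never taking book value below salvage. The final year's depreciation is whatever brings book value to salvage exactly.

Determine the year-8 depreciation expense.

Depreciable base = $160,929 − $16,600 = $144,329.
Year 1: DB = ⌊$160,929 × 125%/9⌋ = $22,351; SL = ⌊$144,329/9⌋ = $16,036 → take DB $22,351. Book value $138,578.
Year 2: DB = ⌊$138,578 × 125%/9⌋ = $19,246; SL = ⌊$121,978/8⌋ = $15,247 → take DB $19,246. Book value $119,332.
Year 3: DB = ⌊$119,332 × 125%/9⌋ = $16,573; SL = ⌊$102,732/7⌋ = $14,676 → take DB $16,573. Book value $102,759.
Year 4: DB = ⌊$102,759 × 125%/9⌋ = $14,272; SL = ⌊$86,159/6⌋ = $14,359 → take SL $14,359. Book value $88,400.
Year 5: DB = ⌊$88,400 × 125%/9⌋ = $12,277; SL = ⌊$71,800/5⌋ = $14,360 → take SL $14,360. Book value $74,040.
Year 6: DB = ⌊$74,040 × 125%/9⌋ = $10,283; SL = ⌊$57,440/4⌋ = $14,360 → take SL $14,360. Book value $59,680.
Year 7: DB = ⌊$59,680 × 125%/9⌋ = $8,288; SL = ⌊$43,080/3⌋ = $14,360 → take SL $14,360. Book value $45,320.
Year 8: DB = ⌊$45,320 × 125%/9⌋ = $6,294; SL = ⌊$28,720/2⌋ = $14,360 → take SL $14,360. Book value $30,960.

$14,360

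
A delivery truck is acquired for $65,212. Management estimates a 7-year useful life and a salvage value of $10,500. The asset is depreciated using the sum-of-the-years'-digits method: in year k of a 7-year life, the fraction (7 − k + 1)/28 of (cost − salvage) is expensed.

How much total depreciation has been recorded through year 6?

Depreciable base = $65,212 − $10,500 = $54,712.
Sum of the years' digits = 7+6+5+4+3+2+1 = 28.
Year 1: $54,712 × 7/28 = $13,678. Book value $51,534.
Year 2: $54,712 × 6/28 = $11,724. Book value $39,810.
Year 3: $54,712 × 5/28 = $9,770. Book value $30,040.
Year 4: $54,712 × 4/28 = $7,816. Book value $22,224.
Year 5: $54,712 × 3/28 = $5,862. Book value $16,362.
Year 6: $54,712 × 2/28 = $3,908. Book value $12,454.
Accumulated through year 6 = $65,212 − $12,454 = $52,758.

$52,758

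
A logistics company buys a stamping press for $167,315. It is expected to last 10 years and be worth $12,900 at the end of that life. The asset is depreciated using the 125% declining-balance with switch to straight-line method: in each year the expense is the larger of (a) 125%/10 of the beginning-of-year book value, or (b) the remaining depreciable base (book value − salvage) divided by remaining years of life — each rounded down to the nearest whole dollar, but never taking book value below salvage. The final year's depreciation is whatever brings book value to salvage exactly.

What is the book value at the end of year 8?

$41,240

Depreciable base = $167,315 − $12,900 = $154,415.
Year 1: DB = ⌊$167,315 × 125%/10⌋ = $20,914; SL = ⌊$154,415/10⌋ = $15,441 → take DB $20,914. Book value $146,401.
Year 2: DB = ⌊$146,401 × 125%/10⌋ = $18,300; SL = ⌊$133,501/9⌋ = $14,833 → take DB $18,300. Book value $128,101.
Year 3: DB = ⌊$128,101 × 125%/10⌋ = $16,012; SL = ⌊$115,201/8⌋ = $14,400 → take DB $16,012. Book value $112,089.
Year 4: DB = ⌊$112,089 × 125%/10⌋ = $14,011; SL = ⌊$99,189/7⌋ = $14,169 → take SL $14,169. Book value $97,920.
Year 5: DB = ⌊$97,920 × 125%/10⌋ = $12,240; SL = ⌊$85,020/6⌋ = $14,170 → take SL $14,170. Book value $83,750.
Year 6: DB = ⌊$83,750 × 125%/10⌋ = $10,468; SL = ⌊$70,850/5⌋ = $14,170 → take SL $14,170. Book value $69,580.
Year 7: DB = ⌊$69,580 × 125%/10⌋ = $8,697; SL = ⌊$56,680/4⌋ = $14,170 → take SL $14,170. Book value $55,410.
Year 8: DB = ⌊$55,410 × 125%/10⌋ = $6,926; SL = ⌊$42,510/3⌋ = $14,170 → take SL $14,170. Book value $41,240.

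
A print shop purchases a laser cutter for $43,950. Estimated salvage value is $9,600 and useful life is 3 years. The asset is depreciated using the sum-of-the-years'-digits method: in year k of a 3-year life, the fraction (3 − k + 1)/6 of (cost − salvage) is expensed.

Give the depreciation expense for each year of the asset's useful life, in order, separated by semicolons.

Depreciable base = $43,950 − $9,600 = $34,350.
Sum of the years' digits = 3+2+1 = 6.
Year 1: $34,350 × 3/6 = $17,175. Book value $26,775.
Year 2: $34,350 × 2/6 = $11,450. Book value $15,325.
Year 3: $34,350 × 1/6 = $5,725. Book value $9,600.

$17,175; $11,450; $5,725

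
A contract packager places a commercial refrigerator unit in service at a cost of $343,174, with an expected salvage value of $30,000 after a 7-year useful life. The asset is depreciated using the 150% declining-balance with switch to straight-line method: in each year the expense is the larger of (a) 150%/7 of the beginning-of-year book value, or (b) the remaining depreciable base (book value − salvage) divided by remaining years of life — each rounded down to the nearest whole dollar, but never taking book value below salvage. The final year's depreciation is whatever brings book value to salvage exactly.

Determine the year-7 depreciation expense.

Depreciable base = $343,174 − $30,000 = $313,174.
Year 1: DB = ⌊$343,174 × 150%/7⌋ = $73,537; SL = ⌊$313,174/7⌋ = $44,739 → take DB $73,537. Book value $269,637.
Year 2: DB = ⌊$269,637 × 150%/7⌋ = $57,779; SL = ⌊$239,637/6⌋ = $39,939 → take DB $57,779. Book value $211,858.
Year 3: DB = ⌊$211,858 × 150%/7⌋ = $45,398; SL = ⌊$181,858/5⌋ = $36,371 → take DB $45,398. Book value $166,460.
Year 4: DB = ⌊$166,460 × 150%/7⌋ = $35,670; SL = ⌊$136,460/4⌋ = $34,115 → take DB $35,670. Book value $130,790.
Year 5: DB = ⌊$130,790 × 150%/7⌋ = $28,026; SL = ⌊$100,790/3⌋ = $33,596 → take SL $33,596. Book value $97,194.
Year 6: DB = ⌊$97,194 × 150%/7⌋ = $20,827; SL = ⌊$67,194/2⌋ = $33,597 → take SL $33,597. Book value $63,597.
Year 7 (final): $63,597 − $30,000 = $33,597. Book value $30,000.

$33,597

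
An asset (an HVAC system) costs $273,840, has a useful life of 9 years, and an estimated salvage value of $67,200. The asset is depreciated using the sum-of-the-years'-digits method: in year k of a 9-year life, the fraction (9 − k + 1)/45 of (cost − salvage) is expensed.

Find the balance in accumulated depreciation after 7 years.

Depreciable base = $273,840 − $67,200 = $206,640.
Sum of the years' digits = 9+8+7+6+5+4+3+2+1 = 45.
Year 1: $206,640 × 9/45 = $41,328. Book value $232,512.
Year 2: $206,640 × 8/45 = $36,736. Book value $195,776.
Year 3: $206,640 × 7/45 = $32,144. Book value $163,632.
Year 4: $206,640 × 6/45 = $27,552. Book value $136,080.
Year 5: $206,640 × 5/45 = $22,960. Book value $113,120.
Year 6: $206,640 × 4/45 = $18,368. Book value $94,752.
Year 7: $206,640 × 3/45 = $13,776. Book value $80,976.
Accumulated through year 7 = $273,840 − $80,976 = $192,864.

$192,864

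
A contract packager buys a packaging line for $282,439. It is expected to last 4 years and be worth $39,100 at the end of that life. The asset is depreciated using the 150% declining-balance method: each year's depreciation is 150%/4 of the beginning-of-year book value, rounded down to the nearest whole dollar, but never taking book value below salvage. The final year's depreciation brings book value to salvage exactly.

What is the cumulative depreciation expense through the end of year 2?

Depreciable base = $282,439 − $39,100 = $243,339.
Year 1: ⌊$282,439 × 150%/4⌋ = $105,914. Book value $176,525.
Year 2: ⌊$176,525 × 150%/4⌋ = $66,196. Book value $110,329.
Accumulated through year 2 = $282,439 − $110,329 = $172,110.

$172,110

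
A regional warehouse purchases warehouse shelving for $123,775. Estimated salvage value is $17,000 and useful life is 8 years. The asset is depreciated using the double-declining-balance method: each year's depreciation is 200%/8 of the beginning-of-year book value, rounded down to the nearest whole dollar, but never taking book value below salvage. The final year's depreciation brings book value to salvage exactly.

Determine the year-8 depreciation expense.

Depreciable base = $123,775 − $17,000 = $106,775.
Year 1: ⌊$123,775 × 200%/8⌋ = $30,943. Book value $92,832.
Year 2: ⌊$92,832 × 200%/8⌋ = $23,208. Book value $69,624.
Year 3: ⌊$69,624 × 200%/8⌋ = $17,406. Book value $52,218.
Year 4: ⌊$52,218 × 200%/8⌋ = $13,054. Book value $39,164.
Year 5: ⌊$39,164 × 200%/8⌋ = $9,791. Book value $29,373.
Year 6: ⌊$29,373 × 200%/8⌋ = $7,343. Book value $22,030.
Year 7: ⌊$22,030 × 200%/8⌋ = $5,507, capped at $5,030. Book value $17,000.
Year 8 (final): $17,000 − $17,000 = $0. Book value $17,000.

$0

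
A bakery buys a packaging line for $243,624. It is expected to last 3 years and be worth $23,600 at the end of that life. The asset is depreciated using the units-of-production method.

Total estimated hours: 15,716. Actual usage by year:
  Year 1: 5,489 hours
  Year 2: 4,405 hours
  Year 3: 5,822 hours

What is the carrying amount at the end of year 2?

Depreciable base = $243,624 − $23,600 = $220,024.
Rate = $220,024 / 15,716 hours = $14 per hour.
Year 1: 5,489 × $14 = $76,846. Book value $166,778.
Year 2: 4,405 × $14 = $61,670. Book value $105,108.

$105,108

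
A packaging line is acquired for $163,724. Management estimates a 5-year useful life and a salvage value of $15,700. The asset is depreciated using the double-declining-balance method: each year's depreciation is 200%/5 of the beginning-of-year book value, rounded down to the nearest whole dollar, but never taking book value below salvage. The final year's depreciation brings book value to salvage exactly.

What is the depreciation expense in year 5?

$5,519

Depreciable base = $163,724 − $15,700 = $148,024.
Year 1: ⌊$163,724 × 200%/5⌋ = $65,489. Book value $98,235.
Year 2: ⌊$98,235 × 200%/5⌋ = $39,294. Book value $58,941.
Year 3: ⌊$58,941 × 200%/5⌋ = $23,576. Book value $35,365.
Year 4: ⌊$35,365 × 200%/5⌋ = $14,146. Book value $21,219.
Year 5 (final): $21,219 − $15,700 = $5,519. Book value $15,700.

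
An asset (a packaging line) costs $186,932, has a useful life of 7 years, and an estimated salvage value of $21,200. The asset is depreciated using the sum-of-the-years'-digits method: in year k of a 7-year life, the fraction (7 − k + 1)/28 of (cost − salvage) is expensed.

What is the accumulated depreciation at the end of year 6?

$159,813

Depreciable base = $186,932 − $21,200 = $165,732.
Sum of the years' digits = 7+6+5+4+3+2+1 = 28.
Year 1: $165,732 × 7/28 = $41,433. Book value $145,499.
Year 2: $165,732 × 6/28 = $35,514. Book value $109,985.
Year 3: $165,732 × 5/28 = $29,595. Book value $80,390.
Year 4: $165,732 × 4/28 = $23,676. Book value $56,714.
Year 5: $165,732 × 3/28 = $17,757. Book value $38,957.
Year 6: $165,732 × 2/28 = $11,838. Book value $27,119.
Accumulated through year 6 = $186,932 − $27,119 = $159,813.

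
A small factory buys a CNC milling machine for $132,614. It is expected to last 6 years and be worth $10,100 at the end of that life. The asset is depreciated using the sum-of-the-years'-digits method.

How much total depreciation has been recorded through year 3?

Depreciable base = $132,614 − $10,100 = $122,514.
Sum of the years' digits = 6+5+4+3+2+1 = 21.
Year 1: $122,514 × 6/21 = $35,004. Book value $97,610.
Year 2: $122,514 × 5/21 = $29,170. Book value $68,440.
Year 3: $122,514 × 4/21 = $23,336. Book value $45,104.
Accumulated through year 3 = $132,614 − $45,104 = $87,510.

$87,510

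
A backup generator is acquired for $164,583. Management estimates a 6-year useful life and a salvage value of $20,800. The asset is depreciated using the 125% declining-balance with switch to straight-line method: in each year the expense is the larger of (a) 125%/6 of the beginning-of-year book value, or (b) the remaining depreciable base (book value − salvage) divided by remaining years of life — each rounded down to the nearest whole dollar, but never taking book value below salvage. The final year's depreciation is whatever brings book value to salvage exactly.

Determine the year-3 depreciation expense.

Depreciable base = $164,583 − $20,800 = $143,783.
Year 1: DB = ⌊$164,583 × 125%/6⌋ = $34,288; SL = ⌊$143,783/6⌋ = $23,963 → take DB $34,288. Book value $130,295.
Year 2: DB = ⌊$130,295 × 125%/6⌋ = $27,144; SL = ⌊$109,495/5⌋ = $21,899 → take DB $27,144. Book value $103,151.
Year 3: DB = ⌊$103,151 × 125%/6⌋ = $21,489; SL = ⌊$82,351/4⌋ = $20,587 → take DB $21,489. Book value $81,662.

$21,489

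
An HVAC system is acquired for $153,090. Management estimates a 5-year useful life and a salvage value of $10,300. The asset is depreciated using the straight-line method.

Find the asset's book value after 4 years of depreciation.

Depreciable base = $153,090 − $10,300 = $142,790.
Annual expense = $142,790 / 5 = $28,558.
End of year 1: book value $124,532.
End of year 2: book value $95,974.
End of year 3: book value $67,416.
End of year 4: book value $38,858.

$38,858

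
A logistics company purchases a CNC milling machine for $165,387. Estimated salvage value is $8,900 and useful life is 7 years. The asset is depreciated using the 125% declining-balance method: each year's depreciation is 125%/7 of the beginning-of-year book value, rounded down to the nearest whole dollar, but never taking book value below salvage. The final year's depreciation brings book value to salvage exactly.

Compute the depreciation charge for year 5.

$13,446

Depreciable base = $165,387 − $8,900 = $156,487.
Year 1: ⌊$165,387 × 125%/7⌋ = $29,533. Book value $135,854.
Year 2: ⌊$135,854 × 125%/7⌋ = $24,259. Book value $111,595.
Year 3: ⌊$111,595 × 125%/7⌋ = $19,927. Book value $91,668.
Year 4: ⌊$91,668 × 125%/7⌋ = $16,369. Book value $75,299.
Year 5: ⌊$75,299 × 125%/7⌋ = $13,446. Book value $61,853.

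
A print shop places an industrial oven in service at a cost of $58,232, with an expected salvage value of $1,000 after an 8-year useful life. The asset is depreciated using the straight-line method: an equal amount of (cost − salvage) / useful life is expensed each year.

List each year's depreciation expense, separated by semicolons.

Depreciable base = $58,232 − $1,000 = $57,232.
Annual expense = $57,232 / 8 = $7,154.
End of year 1: book value $51,078.
End of year 2: book value $43,924.
End of year 3: book value $36,770.
End of year 4: book value $29,616.
End of year 5: book value $22,462.
End of year 6: book value $15,308.
End of year 7: book value $8,154.
End of year 8: book value $1,000.

$7,154; $7,154; $7,154; $7,154; $7,154; $7,154; $7,154; $7,154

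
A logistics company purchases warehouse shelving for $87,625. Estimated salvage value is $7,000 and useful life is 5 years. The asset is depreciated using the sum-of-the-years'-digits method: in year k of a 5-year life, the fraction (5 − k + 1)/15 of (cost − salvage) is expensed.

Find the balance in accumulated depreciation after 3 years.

$64,500

Depreciable base = $87,625 − $7,000 = $80,625.
Sum of the years' digits = 5+4+3+2+1 = 15.
Year 1: $80,625 × 5/15 = $26,875. Book value $60,750.
Year 2: $80,625 × 4/15 = $21,500. Book value $39,250.
Year 3: $80,625 × 3/15 = $16,125. Book value $23,125.
Accumulated through year 3 = $87,625 − $23,125 = $64,500.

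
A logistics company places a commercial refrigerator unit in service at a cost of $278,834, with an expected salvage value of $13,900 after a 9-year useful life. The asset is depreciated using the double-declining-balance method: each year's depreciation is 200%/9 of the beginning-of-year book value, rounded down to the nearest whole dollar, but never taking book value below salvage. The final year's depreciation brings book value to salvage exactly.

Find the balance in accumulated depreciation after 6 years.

Depreciable base = $278,834 − $13,900 = $264,934.
Year 1: ⌊$278,834 × 200%/9⌋ = $61,963. Book value $216,871.
Year 2: ⌊$216,871 × 200%/9⌋ = $48,193. Book value $168,678.
Year 3: ⌊$168,678 × 200%/9⌋ = $37,484. Book value $131,194.
Year 4: ⌊$131,194 × 200%/9⌋ = $29,154. Book value $102,040.
Year 5: ⌊$102,040 × 200%/9⌋ = $22,675. Book value $79,365.
Year 6: ⌊$79,365 × 200%/9⌋ = $17,636. Book value $61,729.
Accumulated through year 6 = $278,834 − $61,729 = $217,105.

$217,105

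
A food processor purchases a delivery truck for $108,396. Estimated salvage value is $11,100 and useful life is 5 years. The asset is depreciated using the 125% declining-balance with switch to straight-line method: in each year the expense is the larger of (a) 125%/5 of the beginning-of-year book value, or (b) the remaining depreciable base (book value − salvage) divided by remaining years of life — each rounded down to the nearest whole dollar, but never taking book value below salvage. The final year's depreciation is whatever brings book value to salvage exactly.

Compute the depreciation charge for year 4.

Depreciable base = $108,396 − $11,100 = $97,296.
Year 1: DB = ⌊$108,396 × 125%/5⌋ = $27,099; SL = ⌊$97,296/5⌋ = $19,459 → take DB $27,099. Book value $81,297.
Year 2: DB = ⌊$81,297 × 125%/5⌋ = $20,324; SL = ⌊$70,197/4⌋ = $17,549 → take DB $20,324. Book value $60,973.
Year 3: DB = ⌊$60,973 × 125%/5⌋ = $15,243; SL = ⌊$49,873/3⌋ = $16,624 → take SL $16,624. Book value $44,349.
Year 4: DB = ⌊$44,349 × 125%/5⌋ = $11,087; SL = ⌊$33,249/2⌋ = $16,624 → take SL $16,624. Book value $27,725.

$16,624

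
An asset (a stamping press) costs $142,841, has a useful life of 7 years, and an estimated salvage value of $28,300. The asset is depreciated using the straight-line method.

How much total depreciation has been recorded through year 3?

$49,089

Depreciable base = $142,841 − $28,300 = $114,541.
Annual expense = $114,541 / 7 = $16,363.
End of year 1: book value $126,478.
End of year 2: book value $110,115.
End of year 3: book value $93,752.
Accumulated through year 3 = $142,841 − $93,752 = $49,089.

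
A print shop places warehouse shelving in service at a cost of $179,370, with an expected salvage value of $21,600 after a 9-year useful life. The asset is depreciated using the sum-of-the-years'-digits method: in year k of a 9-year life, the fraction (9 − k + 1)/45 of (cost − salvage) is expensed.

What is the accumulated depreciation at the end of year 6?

$136,734

Depreciable base = $179,370 − $21,600 = $157,770.
Sum of the years' digits = 9+8+7+6+5+4+3+2+1 = 45.
Year 1: $157,770 × 9/45 = $31,554. Book value $147,816.
Year 2: $157,770 × 8/45 = $28,048. Book value $119,768.
Year 3: $157,770 × 7/45 = $24,542. Book value $95,226.
Year 4: $157,770 × 6/45 = $21,036. Book value $74,190.
Year 5: $157,770 × 5/45 = $17,530. Book value $56,660.
Year 6: $157,770 × 4/45 = $14,024. Book value $42,636.
Accumulated through year 6 = $179,370 − $42,636 = $136,734.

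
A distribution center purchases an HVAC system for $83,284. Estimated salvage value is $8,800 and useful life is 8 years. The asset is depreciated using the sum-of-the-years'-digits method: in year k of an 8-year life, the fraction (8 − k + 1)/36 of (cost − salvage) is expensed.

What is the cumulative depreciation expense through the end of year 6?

$68,277

Depreciable base = $83,284 − $8,800 = $74,484.
Sum of the years' digits = 8+7+6+5+4+3+2+1 = 36.
Year 1: $74,484 × 8/36 = $16,552. Book value $66,732.
Year 2: $74,484 × 7/36 = $14,483. Book value $52,249.
Year 3: $74,484 × 6/36 = $12,414. Book value $39,835.
Year 4: $74,484 × 5/36 = $10,345. Book value $29,490.
Year 5: $74,484 × 4/36 = $8,276. Book value $21,214.
Year 6: $74,484 × 3/36 = $6,207. Book value $15,007.
Accumulated through year 6 = $83,284 − $15,007 = $68,277.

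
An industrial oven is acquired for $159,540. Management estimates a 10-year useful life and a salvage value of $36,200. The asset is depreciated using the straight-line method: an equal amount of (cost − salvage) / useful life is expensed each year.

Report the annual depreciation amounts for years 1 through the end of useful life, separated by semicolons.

Depreciable base = $159,540 − $36,200 = $123,340.
Annual expense = $123,340 / 10 = $12,334.
End of year 1: book value $147,206.
End of year 2: book value $134,872.
End of year 3: book value $122,538.
End of year 4: book value $110,204.
End of year 5: book value $97,870.
End of year 6: book value $85,536.
End of year 7: book value $73,202.
End of year 8: book value $60,868.
End of year 9: book value $48,534.
End of year 10: book value $36,200.

$12,334; $12,334; $12,334; $12,334; $12,334; $12,334; $12,334; $12,334; $12,334; $12,334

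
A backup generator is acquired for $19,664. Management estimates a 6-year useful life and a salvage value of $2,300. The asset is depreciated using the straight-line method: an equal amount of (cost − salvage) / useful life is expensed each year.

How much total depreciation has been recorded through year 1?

$2,894

Depreciable base = $19,664 − $2,300 = $17,364.
Annual expense = $17,364 / 6 = $2,894.
End of year 1: book value $16,770.
Accumulated through year 1 = $19,664 − $16,770 = $2,894.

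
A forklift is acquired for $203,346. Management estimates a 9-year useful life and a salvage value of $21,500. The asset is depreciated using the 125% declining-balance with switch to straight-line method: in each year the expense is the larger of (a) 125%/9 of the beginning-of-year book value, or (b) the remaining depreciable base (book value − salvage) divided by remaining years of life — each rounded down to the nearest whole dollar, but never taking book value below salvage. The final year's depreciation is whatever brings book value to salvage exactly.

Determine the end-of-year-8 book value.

Depreciable base = $203,346 − $21,500 = $181,846.
Year 1: DB = ⌊$203,346 × 125%/9⌋ = $28,242; SL = ⌊$181,846/9⌋ = $20,205 → take DB $28,242. Book value $175,104.
Year 2: DB = ⌊$175,104 × 125%/9⌋ = $24,320; SL = ⌊$153,604/8⌋ = $19,200 → take DB $24,320. Book value $150,784.
Year 3: DB = ⌊$150,784 × 125%/9⌋ = $20,942; SL = ⌊$129,284/7⌋ = $18,469 → take DB $20,942. Book value $129,842.
Year 4: DB = ⌊$129,842 × 125%/9⌋ = $18,033; SL = ⌊$108,342/6⌋ = $18,057 → take SL $18,057. Book value $111,785.
Year 5: DB = ⌊$111,785 × 125%/9⌋ = $15,525; SL = ⌊$90,285/5⌋ = $18,057 → take SL $18,057. Book value $93,728.
Year 6: DB = ⌊$93,728 × 125%/9⌋ = $13,017; SL = ⌊$72,228/4⌋ = $18,057 → take SL $18,057. Book value $75,671.
Year 7: DB = ⌊$75,671 × 125%/9⌋ = $10,509; SL = ⌊$54,171/3⌋ = $18,057 → take SL $18,057. Book value $57,614.
Year 8: DB = ⌊$57,614 × 125%/9⌋ = $8,001; SL = ⌊$36,114/2⌋ = $18,057 → take SL $18,057. Book value $39,557.

$39,557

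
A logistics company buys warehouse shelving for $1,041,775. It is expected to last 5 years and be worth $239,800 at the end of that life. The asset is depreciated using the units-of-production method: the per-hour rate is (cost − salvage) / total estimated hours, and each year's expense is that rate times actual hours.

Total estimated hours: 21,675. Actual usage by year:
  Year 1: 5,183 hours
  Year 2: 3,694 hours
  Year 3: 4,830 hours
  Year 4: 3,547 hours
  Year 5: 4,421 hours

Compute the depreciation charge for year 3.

Depreciable base = $1,041,775 − $239,800 = $801,975.
Rate = $801,975 / 21,675 hours = $37 per hour.
Year 1: 5,183 × $37 = $191,771. Book value $850,004.
Year 2: 3,694 × $37 = $136,678. Book value $713,326.
Year 3: 4,830 × $37 = $178,710. Book value $534,616.

$178,710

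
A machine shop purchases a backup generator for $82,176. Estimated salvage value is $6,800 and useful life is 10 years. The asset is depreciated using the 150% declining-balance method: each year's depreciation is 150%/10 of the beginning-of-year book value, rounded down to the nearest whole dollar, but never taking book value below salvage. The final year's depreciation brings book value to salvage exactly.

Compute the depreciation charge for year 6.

$5,469

Depreciable base = $82,176 − $6,800 = $75,376.
Year 1: ⌊$82,176 × 150%/10⌋ = $12,326. Book value $69,850.
Year 2: ⌊$69,850 × 150%/10⌋ = $10,477. Book value $59,373.
Year 3: ⌊$59,373 × 150%/10⌋ = $8,905. Book value $50,468.
Year 4: ⌊$50,468 × 150%/10⌋ = $7,570. Book value $42,898.
Year 5: ⌊$42,898 × 150%/10⌋ = $6,434. Book value $36,464.
Year 6: ⌊$36,464 × 150%/10⌋ = $5,469. Book value $30,995.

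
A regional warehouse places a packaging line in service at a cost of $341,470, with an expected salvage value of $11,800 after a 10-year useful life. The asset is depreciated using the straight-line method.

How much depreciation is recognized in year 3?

Depreciable base = $341,470 − $11,800 = $329,670.
Annual expense = $329,670 / 10 = $32,967.

$32,967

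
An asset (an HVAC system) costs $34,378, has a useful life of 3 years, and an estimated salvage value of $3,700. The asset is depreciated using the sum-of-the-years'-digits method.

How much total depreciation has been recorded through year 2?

Depreciable base = $34,378 − $3,700 = $30,678.
Sum of the years' digits = 3+2+1 = 6.
Year 1: $30,678 × 3/6 = $15,339. Book value $19,039.
Year 2: $30,678 × 2/6 = $10,226. Book value $8,813.
Accumulated through year 2 = $34,378 − $8,813 = $25,565.

$25,565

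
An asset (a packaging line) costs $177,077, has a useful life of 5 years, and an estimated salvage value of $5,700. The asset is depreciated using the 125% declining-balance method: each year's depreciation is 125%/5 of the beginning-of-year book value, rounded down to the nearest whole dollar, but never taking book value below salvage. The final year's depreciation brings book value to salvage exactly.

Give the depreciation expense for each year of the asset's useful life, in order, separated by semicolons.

$44,269; $33,202; $24,901; $18,676; $50,329

Depreciable base = $177,077 − $5,700 = $171,377.
Year 1: ⌊$177,077 × 125%/5⌋ = $44,269. Book value $132,808.
Year 2: ⌊$132,808 × 125%/5⌋ = $33,202. Book value $99,606.
Year 3: ⌊$99,606 × 125%/5⌋ = $24,901. Book value $74,705.
Year 4: ⌊$74,705 × 125%/5⌋ = $18,676. Book value $56,029.
Year 5 (final): $56,029 − $5,700 = $50,329. Book value $5,700.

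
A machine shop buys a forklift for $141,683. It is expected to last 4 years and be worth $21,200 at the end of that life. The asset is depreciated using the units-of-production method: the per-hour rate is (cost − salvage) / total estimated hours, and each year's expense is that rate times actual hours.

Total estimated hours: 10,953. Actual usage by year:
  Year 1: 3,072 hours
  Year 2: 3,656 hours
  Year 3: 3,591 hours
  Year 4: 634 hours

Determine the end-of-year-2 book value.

Depreciable base = $141,683 − $21,200 = $120,483.
Rate = $120,483 / 10,953 hours = $11 per hour.
Year 1: 3,072 × $11 = $33,792. Book value $107,891.
Year 2: 3,656 × $11 = $40,216. Book value $67,675.

$67,675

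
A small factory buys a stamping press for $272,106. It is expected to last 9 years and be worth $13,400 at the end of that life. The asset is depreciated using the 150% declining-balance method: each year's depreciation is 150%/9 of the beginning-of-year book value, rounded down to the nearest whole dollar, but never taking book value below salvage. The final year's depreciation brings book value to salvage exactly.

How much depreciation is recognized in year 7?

$15,188

Depreciable base = $272,106 − $13,400 = $258,706.
Year 1: ⌊$272,106 × 150%/9⌋ = $45,351. Book value $226,755.
Year 2: ⌊$226,755 × 150%/9⌋ = $37,792. Book value $188,963.
Year 3: ⌊$188,963 × 150%/9⌋ = $31,493. Book value $157,470.
Year 4: ⌊$157,470 × 150%/9⌋ = $26,245. Book value $131,225.
Year 5: ⌊$131,225 × 150%/9⌋ = $21,870. Book value $109,355.
Year 6: ⌊$109,355 × 150%/9⌋ = $18,225. Book value $91,130.
Year 7: ⌊$91,130 × 150%/9⌋ = $15,188. Book value $75,942.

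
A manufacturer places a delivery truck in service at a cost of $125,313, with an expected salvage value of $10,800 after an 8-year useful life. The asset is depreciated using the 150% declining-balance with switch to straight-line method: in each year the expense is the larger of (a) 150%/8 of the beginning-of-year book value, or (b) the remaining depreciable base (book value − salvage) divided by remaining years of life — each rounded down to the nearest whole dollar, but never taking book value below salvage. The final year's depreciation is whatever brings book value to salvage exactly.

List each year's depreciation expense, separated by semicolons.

$23,496; $19,090; $15,511; $12,603; $10,953; $10,953; $10,953; $10,954

Depreciable base = $125,313 − $10,800 = $114,513.
Year 1: DB = ⌊$125,313 × 150%/8⌋ = $23,496; SL = ⌊$114,513/8⌋ = $14,314 → take DB $23,496. Book value $101,817.
Year 2: DB = ⌊$101,817 × 150%/8⌋ = $19,090; SL = ⌊$91,017/7⌋ = $13,002 → take DB $19,090. Book value $82,727.
Year 3: DB = ⌊$82,727 × 150%/8⌋ = $15,511; SL = ⌊$71,927/6⌋ = $11,987 → take DB $15,511. Book value $67,216.
Year 4: DB = ⌊$67,216 × 150%/8⌋ = $12,603; SL = ⌊$56,416/5⌋ = $11,283 → take DB $12,603. Book value $54,613.
Year 5: DB = ⌊$54,613 × 150%/8⌋ = $10,239; SL = ⌊$43,813/4⌋ = $10,953 → take SL $10,953. Book value $43,660.
Year 6: DB = ⌊$43,660 × 150%/8⌋ = $8,186; SL = ⌊$32,860/3⌋ = $10,953 → take SL $10,953. Book value $32,707.
Year 7: DB = ⌊$32,707 × 150%/8⌋ = $6,132; SL = ⌊$21,907/2⌋ = $10,953 → take SL $10,953. Book value $21,754.
Year 8 (final): $21,754 − $10,800 = $10,954. Book value $10,800.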